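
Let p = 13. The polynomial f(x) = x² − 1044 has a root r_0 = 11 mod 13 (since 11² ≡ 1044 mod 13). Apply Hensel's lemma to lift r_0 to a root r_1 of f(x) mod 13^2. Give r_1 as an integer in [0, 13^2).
r_1 = 76 (mod 169)

Hensel's recurrence: r_{i+1} = r_i − f(r_i)·(f′(r_i))^{-1} mod 13^{i+2}, with f′(x) = 2x. Iterate:
  r_0 = 11 (mod 13)
  r_1 = 76 (mod 169)
Final: r_1 = 76, and one checks f(r_1) ≡ 0 mod 13^2.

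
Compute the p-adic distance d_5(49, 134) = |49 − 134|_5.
d_5(49, 134) = 1/5

Step 1 — x − y = 49 − 134 = -85. Step 2 — v_5(-85) = 1 (factor: -85 = −(5^1 · 17); the sign does not affect v_p). Step 3 — |x − y|_5 = 5^{-1} = 1/5.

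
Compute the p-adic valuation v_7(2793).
v_7(2793) = 2

v_7(n) is the largest exponent k such that 7^k divides n. Factor out: 2793 = 7^2 · 57. (Sign doesn't affect v_p.) So v_7(2793) = 2.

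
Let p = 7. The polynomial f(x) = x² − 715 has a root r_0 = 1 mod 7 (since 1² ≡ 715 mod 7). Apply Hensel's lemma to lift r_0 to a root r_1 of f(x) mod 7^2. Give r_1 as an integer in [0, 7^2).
r_1 = 15 (mod 49)

Hensel's recurrence: r_{i+1} = r_i − f(r_i)·(f′(r_i))^{-1} mod 7^{i+2}, with f′(x) = 2x. Iterate:
  r_0 = 1 (mod 7)
  r_1 = 15 (mod 49)
Final: r_1 = 15, and one checks f(r_1) ≡ 0 mod 7^2.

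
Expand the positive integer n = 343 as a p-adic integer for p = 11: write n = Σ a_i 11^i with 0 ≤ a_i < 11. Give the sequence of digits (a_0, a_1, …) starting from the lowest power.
(a_0, a_1, …) = (2, 9, 2)

Repeated division by 11 gives the digits low-to-high: 343 = 2 + 9·11^1 + 2·11^2. Digit sequence: (2, 9, 2).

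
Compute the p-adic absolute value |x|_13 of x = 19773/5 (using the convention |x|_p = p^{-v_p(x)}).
|19773/5|_13 = 1/2197

Step 1 — compute v_13(x) by factoring powers of 13 out of the numerator and denominator: v_13(19773/5) = 3. Step 2 — apply |x|_p = p^{-v_p(x)} = 13^{-3} = 1/2197.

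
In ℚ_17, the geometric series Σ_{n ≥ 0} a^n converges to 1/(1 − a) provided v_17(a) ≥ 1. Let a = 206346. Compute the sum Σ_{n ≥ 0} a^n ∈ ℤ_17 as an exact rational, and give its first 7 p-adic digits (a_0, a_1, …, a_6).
Σ a^n = 1/(1 − a) = -1/206345;  first 7 digits = (1, 0, 0, 8, 2, 0, 13)

v_17(a) = 3 ≥ 1, so the series converges in ℤ_17 to 1/(1 − a) = 1/(1 − 206346) = -1/206345. Expand this rational in ℤ_17: compute digits iteratively via d_i = x_i mod 17, x_{i+1} = (x_i − d_i)/17. The first 7 digits are (1, 0, 0, 8, 2, 0, 13).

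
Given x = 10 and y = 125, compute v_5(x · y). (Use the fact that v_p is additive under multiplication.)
v_5(1250) = 4

v_p(x) = 1 (factor: 10 = 5^1 · 2); v_p(y) = 3 (factor: 125 = 5^3 · 1). Additivity: v_p(xy) = v_p(x) + v_p(y) = 1 + 3 = 4. (Direct check: xy = 1250 = 5^4 · (2).)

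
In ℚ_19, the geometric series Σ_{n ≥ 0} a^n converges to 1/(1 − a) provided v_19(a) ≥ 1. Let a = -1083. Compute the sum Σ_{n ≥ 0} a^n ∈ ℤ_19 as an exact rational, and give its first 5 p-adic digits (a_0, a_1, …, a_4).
Σ a^n = 1/(1 − a) = 1/1084;  first 5 digits = (1, 0, 16, 18, 8)

v_19(a) = 2 ≥ 1, so the series converges in ℤ_19 to 1/(1 − a) = 1/(1 − (-1083)) = 1/1084. Expand this rational in ℤ_19: compute digits iteratively via d_i = x_i mod 19, x_{i+1} = (x_i − d_i)/19. The first 5 digits are (1, 0, 16, 18, 8).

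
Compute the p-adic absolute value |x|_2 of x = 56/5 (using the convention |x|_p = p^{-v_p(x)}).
|56/5|_2 = 1/8

Step 1 — compute v_2(x) by factoring powers of 2 out of the numerator and denominator: v_2(56/5) = 3. Step 2 — apply |x|_p = p^{-v_p(x)} = 2^{-3} = 1/8.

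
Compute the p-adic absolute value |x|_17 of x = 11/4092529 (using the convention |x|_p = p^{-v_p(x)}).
|11/4092529|_17 = 83521

Step 1 — compute v_17(x) by factoring powers of 17 out of the numerator and denominator: v_17(11/4092529) = -4. Step 2 — apply |x|_p = p^{-v_p(x)} = 17^{4} = 83521.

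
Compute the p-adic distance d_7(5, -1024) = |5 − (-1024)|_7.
d_7(5, -1024) = 1/343

Step 1 — x − y = 5 − (-1024) = 1029. Step 2 — v_7(1029) = 3 (factor: 1029 = (7^3 · 3); the sign does not affect v_p). Step 3 — |x − y|_7 = 7^{-3} = 1/343.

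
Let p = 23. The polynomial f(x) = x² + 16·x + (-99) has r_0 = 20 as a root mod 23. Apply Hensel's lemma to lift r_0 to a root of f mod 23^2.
r_1 = 434 (mod 529)

Hensel: r_{i+1} = r_i − f(r_i)·(f′(r_i))^{-1} mod 23^{i+2}, f′(x) = 2x + 16. Iterate:
  r_0 = 20 (mod 23)
  r_1 = 434 (mod 529)
Final: r = 434 satisfies f(r) ≡ 0 mod 23^2.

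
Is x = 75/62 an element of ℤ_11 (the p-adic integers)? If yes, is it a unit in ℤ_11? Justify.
x ∈ ℤ_11^× (unit); v_11(x) = 0

ℤ_11 = {x ∈ ℚ_11 : v_11(x) ≥ 0} and ℤ_11^× = {x ∈ ℤ_11 : v_11(x) = 0}. Here v_11(75/62) = v_11(num) − v_11(den) = 0; compare against these criteria.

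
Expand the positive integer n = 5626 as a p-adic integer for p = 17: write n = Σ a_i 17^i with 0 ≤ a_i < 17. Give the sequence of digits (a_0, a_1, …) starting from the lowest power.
(a_0, a_1, …) = (16, 7, 2, 1)

Repeated division by 17 gives the digits low-to-high: 5626 = 16 + 7·17^1 + 2·17^2 + 1·17^3. Digit sequence: (16, 7, 2, 1).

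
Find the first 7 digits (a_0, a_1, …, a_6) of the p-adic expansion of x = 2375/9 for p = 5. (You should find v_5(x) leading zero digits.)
(a_0, …, a_6) = (0, 0, 0, 1, 3, 0, 1)

v_5(2375/9) = 3, so a_0 = ... = a_2 = 0. Factor out: x = 5^3 · u with u = 19/9 a unit in ℤ_5. Expand u iteratively via a_{v+i} = u_i mod 5, u_{i+1} = (u_i − a_{v+i})/5:
  u_0 = 19/9;  a_3 = 1;  u_1 = (u_0 − 1)/5 = 2/9
  u_1 = 2/9;  a_4 = 3;  u_2 = (u_1 − 3)/5 = -5/9
  u_2 = -5/9;  a_5 = 0;  u_3 = (u_2 − 0)/5 = -1/9
  u_3 = -1/9;  a_6 = 1;  u_4 = (u_3 − 1)/5 = -2/9
Digits: (0, 0, 0, 1, 3, 0, 1).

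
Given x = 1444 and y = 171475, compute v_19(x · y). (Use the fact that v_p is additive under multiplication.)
v_19(247609900) = 5

v_p(x) = 2 (factor: 1444 = 19^2 · 4); v_p(y) = 3 (factor: 171475 = 19^3 · 25). Additivity: v_p(xy) = v_p(x) + v_p(y) = 2 + 3 = 5. (Direct check: xy = 247609900 = 19^5 · (100).)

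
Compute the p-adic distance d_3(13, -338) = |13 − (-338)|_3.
d_3(13, -338) = 1/27

Step 1 — x − y = 13 − (-338) = 351. Step 2 — v_3(351) = 3 (factor: 351 = (3^3 · 13); the sign does not affect v_p). Step 3 — |x − y|_3 = 3^{-3} = 1/27.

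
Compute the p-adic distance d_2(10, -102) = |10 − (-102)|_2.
d_2(10, -102) = 1/16

Step 1 — x − y = 10 − (-102) = 112. Step 2 — v_2(112) = 4 (factor: 112 = (2^4 · 7); the sign does not affect v_p). Step 3 — |x − y|_2 = 2^{-4} = 1/16.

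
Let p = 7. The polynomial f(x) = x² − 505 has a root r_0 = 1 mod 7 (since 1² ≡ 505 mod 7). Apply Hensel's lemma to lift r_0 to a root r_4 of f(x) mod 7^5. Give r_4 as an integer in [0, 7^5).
r_4 = 8289 (mod 16807)

Hensel's recurrence: r_{i+1} = r_i − f(r_i)·(f′(r_i))^{-1} mod 7^{i+2}, with f′(x) = 2x. Iterate:
  r_0 = 1 (mod 7)
  r_1 = 8 (mod 49)
  r_2 = 57 (mod 343)
  r_3 = 1086 (mod 2401)
  r_4 = 8289 (mod 16807)
Final: r_4 = 8289, and one checks f(r_4) ≡ 0 mod 7^5.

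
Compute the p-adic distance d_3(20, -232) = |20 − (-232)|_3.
d_3(20, -232) = 1/9

Step 1 — x − y = 20 − (-232) = 252. Step 2 — v_3(252) = 2 (factor: 252 = (3^2 · 28); the sign does not affect v_p). Step 3 — |x − y|_3 = 3^{-2} = 1/9.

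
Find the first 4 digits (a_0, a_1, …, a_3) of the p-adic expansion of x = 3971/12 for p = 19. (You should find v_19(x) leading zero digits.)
(a_0, …, a_3) = (0, 0, 12, 1)

v_19(3971/12) = 2, so a_0 = ... = a_1 = 0. Factor out: x = 19^2 · u with u = 11/12 a unit in ℤ_19. Expand u iteratively via a_{v+i} = u_i mod 19, u_{i+1} = (u_i − a_{v+i})/19:
  u_0 = 11/12;  a_2 = 12;  u_1 = (u_0 − 12)/19 = -7/12
  u_1 = -7/12;  a_3 = 1;  u_2 = (u_1 − 1)/19 = -1/12
Digits: (0, 0, 12, 1).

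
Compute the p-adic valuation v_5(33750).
v_5(33750) = 4

v_5(n) is the largest exponent k such that 5^k divides n. Factor out: 33750 = 5^4 · 54. (Sign doesn't affect v_p.) So v_5(33750) = 4.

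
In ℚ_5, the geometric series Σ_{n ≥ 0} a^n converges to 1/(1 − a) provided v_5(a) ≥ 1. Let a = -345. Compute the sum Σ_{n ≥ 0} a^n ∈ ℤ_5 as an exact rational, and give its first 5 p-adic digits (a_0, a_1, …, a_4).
Σ a^n = 1/(1 − a) = 1/346;  first 5 digits = (1, 1, 2, 0, 4)

v_5(a) = 1 ≥ 1, so the series converges in ℤ_5 to 1/(1 − a) = 1/(1 − (-345)) = 1/346. Expand this rational in ℤ_5: compute digits iteratively via d_i = x_i mod 5, x_{i+1} = (x_i − d_i)/5. The first 5 digits are (1, 1, 2, 0, 4).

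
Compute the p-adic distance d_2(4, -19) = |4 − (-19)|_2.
d_2(4, -19) = 1

Step 1 — x − y = 4 − (-19) = 23. Step 2 — v_2(23) = 0 (factor: 23 = (2^0 · 23); the sign does not affect v_p). Step 3 — |x − y|_2 = 2^{0} = 1.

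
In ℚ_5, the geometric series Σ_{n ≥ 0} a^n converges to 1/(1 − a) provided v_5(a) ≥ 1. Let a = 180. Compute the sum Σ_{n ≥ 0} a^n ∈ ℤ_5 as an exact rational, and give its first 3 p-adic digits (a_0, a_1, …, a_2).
Σ a^n = 1/(1 − a) = -1/179;  first 3 digits = (1, 1, 3)

v_5(a) = 1 ≥ 1, so the series converges in ℤ_5 to 1/(1 − a) = 1/(1 − 180) = -1/179. Expand this rational in ℤ_5: compute digits iteratively via d_i = x_i mod 5, x_{i+1} = (x_i − d_i)/5. The first 3 digits are (1, 1, 3).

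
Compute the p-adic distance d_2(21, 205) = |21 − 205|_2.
d_2(21, 205) = 1/8

Step 1 — x − y = 21 − 205 = -184. Step 2 — v_2(-184) = 3 (factor: -184 = −(2^3 · 23); the sign does not affect v_p). Step 3 — |x − y|_2 = 2^{-3} = 1/8.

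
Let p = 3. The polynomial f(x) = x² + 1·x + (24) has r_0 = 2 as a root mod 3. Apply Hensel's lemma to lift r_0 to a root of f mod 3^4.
r_3 = 59 (mod 81)

Hensel: r_{i+1} = r_i − f(r_i)·(f′(r_i))^{-1} mod 3^{i+2}, f′(x) = 2x + 1. Iterate:
  r_0 = 2 (mod 3)
  r_1 = 5 (mod 9)
  r_2 = 5 (mod 27)
  r_3 = 59 (mod 81)
Final: r = 59 satisfies f(r) ≡ 0 mod 3^4.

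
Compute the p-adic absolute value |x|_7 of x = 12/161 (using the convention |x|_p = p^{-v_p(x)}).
|12/161|_7 = 7

Step 1 — compute v_7(x) by factoring powers of 7 out of the numerator and denominator: v_7(12/161) = -1. Step 2 — apply |x|_p = p^{-v_p(x)} = 7^{1} = 7.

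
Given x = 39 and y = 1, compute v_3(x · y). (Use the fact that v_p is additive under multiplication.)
v_3(39) = 1

v_p(x) = 1 (factor: 39 = 3^1 · 13); v_p(y) = 0 (factor: 1 = 3^0 · 1). Additivity: v_p(xy) = v_p(x) + v_p(y) = 1 + 0 = 1. (Direct check: xy = 39 = 3^1 · (13).)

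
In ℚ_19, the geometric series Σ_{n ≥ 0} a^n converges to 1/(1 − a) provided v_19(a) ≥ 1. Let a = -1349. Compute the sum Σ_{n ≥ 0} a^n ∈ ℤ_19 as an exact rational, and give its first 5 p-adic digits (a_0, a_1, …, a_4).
Σ a^n = 1/(1 − a) = 1/1350;  first 5 digits = (1, 5, 2, 10, 3)

v_19(a) = 1 ≥ 1, so the series converges in ℤ_19 to 1/(1 − a) = 1/(1 − (-1349)) = 1/1350. Expand this rational in ℤ_19: compute digits iteratively via d_i = x_i mod 19, x_{i+1} = (x_i − d_i)/19. The first 5 digits are (1, 5, 2, 10, 3).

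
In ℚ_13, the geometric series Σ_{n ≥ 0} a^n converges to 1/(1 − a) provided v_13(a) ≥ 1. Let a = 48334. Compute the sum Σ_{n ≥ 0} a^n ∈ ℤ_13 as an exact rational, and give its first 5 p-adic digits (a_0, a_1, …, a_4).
Σ a^n = 1/(1 − a) = -1/48333;  first 5 digits = (1, 0, 0, 9, 1)

v_13(a) = 3 ≥ 1, so the series converges in ℤ_13 to 1/(1 − a) = 1/(1 − 48334) = -1/48333. Expand this rational in ℤ_13: compute digits iteratively via d_i = x_i mod 13, x_{i+1} = (x_i − d_i)/13. The first 5 digits are (1, 0, 0, 9, 1).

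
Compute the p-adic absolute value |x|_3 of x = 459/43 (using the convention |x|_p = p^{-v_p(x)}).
|459/43|_3 = 1/27

Step 1 — compute v_3(x) by factoring powers of 3 out of the numerator and denominator: v_3(459/43) = 3. Step 2 — apply |x|_p = p^{-v_p(x)} = 3^{-3} = 1/27.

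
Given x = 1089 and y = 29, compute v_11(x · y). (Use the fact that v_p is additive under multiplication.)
v_11(31581) = 2

v_p(x) = 2 (factor: 1089 = 11^2 · 9); v_p(y) = 0 (factor: 29 = 11^0 · 29). Additivity: v_p(xy) = v_p(x) + v_p(y) = 2 + 0 = 2. (Direct check: xy = 31581 = 11^2 · (261).)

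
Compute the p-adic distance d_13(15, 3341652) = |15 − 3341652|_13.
d_13(15, 3341652) = 1/371293

Step 1 — x − y = 15 − 3341652 = -3341637. Step 2 — v_13(-3341637) = 5 (factor: -3341637 = −(13^5 · 9); the sign does not affect v_p). Step 3 — |x − y|_13 = 13^{-5} = 1/371293.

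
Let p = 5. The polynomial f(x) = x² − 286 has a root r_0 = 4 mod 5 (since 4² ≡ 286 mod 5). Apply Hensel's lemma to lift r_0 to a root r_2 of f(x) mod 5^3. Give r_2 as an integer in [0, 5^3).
r_2 = 119 (mod 125)

Hensel's recurrence: r_{i+1} = r_i − f(r_i)·(f′(r_i))^{-1} mod 5^{i+2}, with f′(x) = 2x. Iterate:
  r_0 = 4 (mod 5)
  r_1 = 19 (mod 25)
  r_2 = 119 (mod 125)
Final: r_2 = 119, and one checks f(r_2) ≡ 0 mod 5^3.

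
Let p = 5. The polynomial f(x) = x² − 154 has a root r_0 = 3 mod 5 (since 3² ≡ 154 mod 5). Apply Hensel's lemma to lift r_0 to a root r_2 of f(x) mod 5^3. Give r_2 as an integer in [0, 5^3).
r_2 = 23 (mod 125)

Hensel's recurrence: r_{i+1} = r_i − f(r_i)·(f′(r_i))^{-1} mod 5^{i+2}, with f′(x) = 2x. Iterate:
  r_0 = 3 (mod 5)
  r_1 = 23 (mod 25)
  r_2 = 23 (mod 125)
Final: r_2 = 23, and one checks f(r_2) ≡ 0 mod 5^3.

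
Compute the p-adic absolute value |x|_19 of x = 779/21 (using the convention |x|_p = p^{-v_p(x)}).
|779/21|_19 = 1/19

Step 1 — compute v_19(x) by factoring powers of 19 out of the numerator and denominator: v_19(779/21) = 1. Step 2 — apply |x|_p = p^{-v_p(x)} = 19^{-1} = 1/19.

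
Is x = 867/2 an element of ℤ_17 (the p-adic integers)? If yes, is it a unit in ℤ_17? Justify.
x ∈ ℤ_17 but not a unit; v_17(x) = 2 > 0

ℤ_17 = {x ∈ ℚ_17 : v_17(x) ≥ 0} and ℤ_17^× = {x ∈ ℤ_17 : v_17(x) = 0}. Here v_17(867/2) = v_17(num) − v_17(den) = 2; compare against these criteria.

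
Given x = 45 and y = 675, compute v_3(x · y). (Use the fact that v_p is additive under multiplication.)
v_3(30375) = 5

v_p(x) = 2 (factor: 45 = 3^2 · 5); v_p(y) = 3 (factor: 675 = 3^3 · 25). Additivity: v_p(xy) = v_p(x) + v_p(y) = 2 + 3 = 5. (Direct check: xy = 30375 = 3^5 · (125).)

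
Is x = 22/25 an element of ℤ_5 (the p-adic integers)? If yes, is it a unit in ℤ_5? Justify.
x ∉ ℤ_5 (v_5(x) = -2 < 0)

ℤ_5 = {x ∈ ℚ_5 : v_5(x) ≥ 0} and ℤ_5^× = {x ∈ ℤ_5 : v_5(x) = 0}. Here v_5(22/25) = v_5(num) − v_5(den) = -2; compare against these criteria.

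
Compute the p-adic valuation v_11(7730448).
v_11(7730448) = 5

v_11(n) is the largest exponent k such that 11^k divides n. Factor out: 7730448 = 11^5 · 48. (Sign doesn't affect v_p.) So v_11(7730448) = 5.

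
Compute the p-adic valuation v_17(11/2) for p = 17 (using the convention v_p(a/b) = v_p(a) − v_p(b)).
v_17(11/2) = 0

Factor powers of 17 from the numerator and denominator of the reduced fraction: 11 = 17^0 · 11 and 2 = 17^0 · 2. Apply v_p(a/b) = v_p(a) − v_p(b): v_17(11/2) = 0 − 0 = 0.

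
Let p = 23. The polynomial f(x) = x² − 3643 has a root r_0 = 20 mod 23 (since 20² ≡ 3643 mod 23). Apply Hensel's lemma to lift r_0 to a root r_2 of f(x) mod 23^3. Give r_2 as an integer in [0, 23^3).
r_2 = 3976 (mod 12167)

Hensel's recurrence: r_{i+1} = r_i − f(r_i)·(f′(r_i))^{-1} mod 23^{i+2}, with f′(x) = 2x. Iterate:
  r_0 = 20 (mod 23)
  r_1 = 273 (mod 529)
  r_2 = 3976 (mod 12167)
Final: r_2 = 3976, and one checks f(r_2) ≡ 0 mod 23^3.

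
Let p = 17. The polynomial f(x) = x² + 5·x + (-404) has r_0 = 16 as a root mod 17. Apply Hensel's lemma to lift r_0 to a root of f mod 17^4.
r_3 = 61114 (mod 83521)

Hensel: r_{i+1} = r_i − f(r_i)·(f′(r_i))^{-1} mod 17^{i+2}, f′(x) = 2x + 5. Iterate:
  r_0 = 16 (mod 17)
  r_1 = 135 (mod 289)
  r_2 = 2158 (mod 4913)
  r_3 = 61114 (mod 83521)
Final: r = 61114 satisfies f(r) ≡ 0 mod 17^4.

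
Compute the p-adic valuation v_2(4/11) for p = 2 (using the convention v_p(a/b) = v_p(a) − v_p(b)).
v_2(4/11) = 2

Factor powers of 2 from the numerator and denominator of the reduced fraction: 4 = 2^2 · 1 and 11 = 2^0 · 11. Apply v_p(a/b) = v_p(a) − v_p(b): v_2(4/11) = 2 − 0 = 2.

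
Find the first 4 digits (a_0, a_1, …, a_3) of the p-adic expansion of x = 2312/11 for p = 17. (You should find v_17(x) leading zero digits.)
(a_0, …, a_3) = (0, 0, 10, 1)

v_17(2312/11) = 2, so a_0 = ... = a_1 = 0. Factor out: x = 17^2 · u with u = 8/11 a unit in ℤ_17. Expand u iteratively via a_{v+i} = u_i mod 17, u_{i+1} = (u_i − a_{v+i})/17:
  u_0 = 8/11;  a_2 = 10;  u_1 = (u_0 − 10)/17 = -6/11
  u_1 = -6/11;  a_3 = 1;  u_2 = (u_1 − 1)/17 = -1/11
Digits: (0, 0, 10, 1).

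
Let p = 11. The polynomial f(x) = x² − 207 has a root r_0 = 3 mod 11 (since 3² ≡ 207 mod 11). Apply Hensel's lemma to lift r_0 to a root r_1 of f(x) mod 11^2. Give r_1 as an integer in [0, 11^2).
r_1 = 36 (mod 121)

Hensel's recurrence: r_{i+1} = r_i − f(r_i)·(f′(r_i))^{-1} mod 11^{i+2}, with f′(x) = 2x. Iterate:
  r_0 = 3 (mod 11)
  r_1 = 36 (mod 121)
Final: r_1 = 36, and one checks f(r_1) ≡ 0 mod 11^2.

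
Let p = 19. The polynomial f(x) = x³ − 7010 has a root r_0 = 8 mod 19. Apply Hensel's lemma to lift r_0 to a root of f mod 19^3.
r_2 = 3257 (mod 6859)

Hensel: r_{i+1} = r_i − f(r_i)/f′(r_i) mod 19^{i+2}, where f′(x) = 3x². Iterate:
  r_0 = 8 (mod 19)
  r_1 = 8 (mod 361)
  r_2 = 3257 (mod 6859)
Final: r = 3257 with f(r) ≡ 0 mod 19^3.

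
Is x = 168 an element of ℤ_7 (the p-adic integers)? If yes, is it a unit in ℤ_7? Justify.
x ∈ ℤ_7 but not a unit; v_7(x) = 1 > 0

ℤ_7 = {x ∈ ℚ_7 : v_7(x) ≥ 0} and ℤ_7^× = {x ∈ ℤ_7 : v_7(x) = 0}. Here v_7(168) = v_7(num) − v_7(den) = 1; compare against these criteria.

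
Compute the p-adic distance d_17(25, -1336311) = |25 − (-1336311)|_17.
d_17(25, -1336311) = 1/83521

Step 1 — x − y = 25 − (-1336311) = 1336336. Step 2 — v_17(1336336) = 4 (factor: 1336336 = (17^4 · 16); the sign does not affect v_p). Step 3 — |x − y|_17 = 17^{-4} = 1/83521.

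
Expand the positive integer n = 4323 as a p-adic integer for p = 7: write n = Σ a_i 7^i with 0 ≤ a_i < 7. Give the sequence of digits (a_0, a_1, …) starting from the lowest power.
(a_0, a_1, …) = (4, 1, 4, 5, 1)

Repeated division by 7 gives the digits low-to-high: 4323 = 4 + 1·7^1 + 4·7^2 + 5·7^3 + 1·7^4. Digit sequence: (4, 1, 4, 5, 1).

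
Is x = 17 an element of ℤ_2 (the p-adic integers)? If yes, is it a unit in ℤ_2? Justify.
x ∈ ℤ_2^× (unit); v_2(x) = 0

ℤ_2 = {x ∈ ℚ_2 : v_2(x) ≥ 0} and ℤ_2^× = {x ∈ ℤ_2 : v_2(x) = 0}. Here v_2(17) = v_2(num) − v_2(den) = 0; compare against these criteria.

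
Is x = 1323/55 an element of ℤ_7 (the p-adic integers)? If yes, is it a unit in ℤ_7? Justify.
x ∈ ℤ_7 but not a unit; v_7(x) = 2 > 0

ℤ_7 = {x ∈ ℚ_7 : v_7(x) ≥ 0} and ℤ_7^× = {x ∈ ℤ_7 : v_7(x) = 0}. Here v_7(1323/55) = v_7(num) − v_7(den) = 2; compare against these criteria.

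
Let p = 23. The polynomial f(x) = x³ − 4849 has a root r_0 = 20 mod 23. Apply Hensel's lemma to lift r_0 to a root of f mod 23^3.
r_2 = 3861 (mod 12167)

Hensel: r_{i+1} = r_i − f(r_i)/f′(r_i) mod 23^{i+2}, where f′(x) = 3x². Iterate:
  r_0 = 20 (mod 23)
  r_1 = 158 (mod 529)
  r_2 = 3861 (mod 12167)
Final: r = 3861 with f(r) ≡ 0 mod 23^3.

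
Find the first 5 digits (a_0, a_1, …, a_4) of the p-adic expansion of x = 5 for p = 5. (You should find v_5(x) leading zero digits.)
(a_0, …, a_4) = (0, 1, 0, 0, 0)

v_5(5) = 1, so a_0 = ... = a_0 = 0. Factor out: x = 5^1 · u with u = 1 a unit in ℤ_5. Expand u iteratively via a_{v+i} = u_i mod 5, u_{i+1} = (u_i − a_{v+i})/5:
  u_0 = 1;  a_1 = 1;  u_1 = (u_0 − 1)/5 = 0
  u_1 = 0;  a_2 = 0;  u_2 = (u_1 − 0)/5 = 0
  u_2 = 0;  a_3 = 0;  u_3 = (u_2 − 0)/5 = 0
  u_3 = 0;  a_4 = 0;  u_4 = (u_3 − 0)/5 = 0
Digits: (0, 1, 0, 0, 0).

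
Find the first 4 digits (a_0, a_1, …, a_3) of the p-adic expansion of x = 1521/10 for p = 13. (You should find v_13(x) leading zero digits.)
(a_0, …, a_3) = (0, 0, 10, 11)

v_13(1521/10) = 2, so a_0 = ... = a_1 = 0. Factor out: x = 13^2 · u with u = 9/10 a unit in ℤ_13. Expand u iteratively via a_{v+i} = u_i mod 13, u_{i+1} = (u_i − a_{v+i})/13:
  u_0 = 9/10;  a_2 = 10;  u_1 = (u_0 − 10)/13 = -7/10
  u_1 = -7/10;  a_3 = 11;  u_2 = (u_1 − 11)/13 = -9/10
Digits: (0, 0, 10, 11).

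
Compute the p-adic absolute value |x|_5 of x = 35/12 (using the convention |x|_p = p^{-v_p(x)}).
|35/12|_5 = 1/5

Step 1 — compute v_5(x) by factoring powers of 5 out of the numerator and denominator: v_5(35/12) = 1. Step 2 — apply |x|_p = p^{-v_p(x)} = 5^{-1} = 1/5.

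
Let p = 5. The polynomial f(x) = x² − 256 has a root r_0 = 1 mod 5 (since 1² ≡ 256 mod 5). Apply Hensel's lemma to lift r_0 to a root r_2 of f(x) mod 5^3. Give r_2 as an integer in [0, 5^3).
r_2 = 16 (mod 125)

Hensel's recurrence: r_{i+1} = r_i − f(r_i)·(f′(r_i))^{-1} mod 5^{i+2}, with f′(x) = 2x. Iterate:
  r_0 = 1 (mod 5)
  r_1 = 16 (mod 25)
  r_2 = 16 (mod 125)
Final: r_2 = 16, and one checks f(r_2) ≡ 0 mod 5^3.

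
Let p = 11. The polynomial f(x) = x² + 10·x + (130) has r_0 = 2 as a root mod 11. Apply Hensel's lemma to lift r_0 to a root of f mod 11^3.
r_2 = 838 (mod 1331)

Hensel: r_{i+1} = r_i − f(r_i)·(f′(r_i))^{-1} mod 11^{i+2}, f′(x) = 2x + 10. Iterate:
  r_0 = 2 (mod 11)
  r_1 = 112 (mod 121)
  r_2 = 838 (mod 1331)
Final: r = 838 satisfies f(r) ≡ 0 mod 11^3.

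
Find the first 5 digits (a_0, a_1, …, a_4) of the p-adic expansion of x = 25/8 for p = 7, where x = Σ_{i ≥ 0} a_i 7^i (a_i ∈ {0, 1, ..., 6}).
(a_0, …, a_4) = (4, 6, 0, 6, 0)

v_7(25/8) = 0 (numerator and denominator both coprime to 7), so x ∈ ℤ_7^×. Compute digits iteratively via a_i = x_i mod 7, x_{i+1} = (x_i − a_i)/7, with x_0 = x:
  x_0 = 25/8;  a_0 = 4;  x_1 = (x_0 − 4)/7 = -1/8
  x_1 = -1/8;  a_1 = 6;  x_2 = (x_1 − 6)/7 = -7/8
  x_2 = -7/8;  a_2 = 0;  x_3 = (x_2 − 0)/7 = -1/8
  x_3 = -1/8;  a_3 = 6;  x_4 = (x_3 − 6)/7 = -7/8
  x_4 = -7/8;  a_4 = 0;  x_5 = (x_4 − 0)/7 = -1/8
Digits: (4, 6, 0, 6, 0).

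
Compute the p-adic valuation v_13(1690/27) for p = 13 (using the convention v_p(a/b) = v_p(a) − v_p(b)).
v_13(1690/27) = 2

Factor powers of 13 from the numerator and denominator of the reduced fraction: 1690 = 13^2 · 10 and 27 = 13^0 · 27. Apply v_p(a/b) = v_p(a) − v_p(b): v_13(1690/27) = 2 − 0 = 2.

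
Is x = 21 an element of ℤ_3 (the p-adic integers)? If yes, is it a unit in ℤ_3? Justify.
x ∈ ℤ_3 but not a unit; v_3(x) = 1 > 0

ℤ_3 = {x ∈ ℚ_3 : v_3(x) ≥ 0} and ℤ_3^× = {x ∈ ℤ_3 : v_3(x) = 0}. Here v_3(21) = v_3(num) − v_3(den) = 1; compare against these criteria.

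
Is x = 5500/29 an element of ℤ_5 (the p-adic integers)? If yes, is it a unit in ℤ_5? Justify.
x ∈ ℤ_5 but not a unit; v_5(x) = 3 > 0

ℤ_5 = {x ∈ ℚ_5 : v_5(x) ≥ 0} and ℤ_5^× = {x ∈ ℤ_5 : v_5(x) = 0}. Here v_5(5500/29) = v_5(num) − v_5(den) = 3; compare against these criteria.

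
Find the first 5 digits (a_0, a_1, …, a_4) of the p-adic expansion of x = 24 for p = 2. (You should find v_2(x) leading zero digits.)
(a_0, …, a_4) = (0, 0, 0, 1, 1)

v_2(24) = 3, so a_0 = ... = a_2 = 0. Factor out: x = 2^3 · u with u = 3 a unit in ℤ_2. Expand u iteratively via a_{v+i} = u_i mod 2, u_{i+1} = (u_i − a_{v+i})/2:
  u_0 = 3;  a_3 = 1;  u_1 = (u_0 − 1)/2 = 1
  u_1 = 1;  a_4 = 1;  u_2 = (u_1 − 1)/2 = 0
Digits: (0, 0, 0, 1, 1).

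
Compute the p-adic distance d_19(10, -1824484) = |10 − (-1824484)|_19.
d_19(10, -1824484) = 1/130321

Step 1 — x − y = 10 − (-1824484) = 1824494. Step 2 — v_19(1824494) = 4 (factor: 1824494 = (19^4 · 14); the sign does not affect v_p). Step 3 — |x − y|_19 = 19^{-4} = 1/130321.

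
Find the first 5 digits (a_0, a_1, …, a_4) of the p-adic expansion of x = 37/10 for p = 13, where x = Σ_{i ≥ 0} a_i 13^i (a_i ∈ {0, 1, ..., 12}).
(a_0, …, a_4) = (5, 9, 11, 3, 1)

v_13(37/10) = 0 (numerator and denominator both coprime to 13), so x ∈ ℤ_13^×. Compute digits iteratively via a_i = x_i mod 13, x_{i+1} = (x_i − a_i)/13, with x_0 = x:
  x_0 = 37/10;  a_0 = 5;  x_1 = (x_0 − 5)/13 = -1/10
  x_1 = -1/10;  a_1 = 9;  x_2 = (x_1 − 9)/13 = -7/10
  x_2 = -7/10;  a_2 = 11;  x_3 = (x_2 − 11)/13 = -9/10
  x_3 = -9/10;  a_3 = 3;  x_4 = (x_3 − 3)/13 = -3/10
  x_4 = -3/10;  a_4 = 1;  x_5 = (x_4 − 1)/13 = -1/10
Digits: (5, 9, 11, 3, 1).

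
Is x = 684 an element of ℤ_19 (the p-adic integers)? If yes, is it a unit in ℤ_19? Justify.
x ∈ ℤ_19 but not a unit; v_19(x) = 1 > 0

ℤ_19 = {x ∈ ℚ_19 : v_19(x) ≥ 0} and ℤ_19^× = {x ∈ ℤ_19 : v_19(x) = 0}. Here v_19(684) = v_19(num) − v_19(den) = 1; compare against these criteria.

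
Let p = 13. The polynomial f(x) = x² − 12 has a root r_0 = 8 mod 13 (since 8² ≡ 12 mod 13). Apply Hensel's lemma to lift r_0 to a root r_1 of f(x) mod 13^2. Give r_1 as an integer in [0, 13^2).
r_1 = 47 (mod 169)

Hensel's recurrence: r_{i+1} = r_i − f(r_i)·(f′(r_i))^{-1} mod 13^{i+2}, with f′(x) = 2x. Iterate:
  r_0 = 8 (mod 13)
  r_1 = 47 (mod 169)
Final: r_1 = 47, and one checks f(r_1) ≡ 0 mod 13^2.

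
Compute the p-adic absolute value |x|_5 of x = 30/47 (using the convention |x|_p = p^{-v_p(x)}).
|30/47|_5 = 1/5

Step 1 — compute v_5(x) by factoring powers of 5 out of the numerator and denominator: v_5(30/47) = 1. Step 2 — apply |x|_p = p^{-v_p(x)} = 5^{-1} = 1/5.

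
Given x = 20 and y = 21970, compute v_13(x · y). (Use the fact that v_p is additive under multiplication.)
v_13(439400) = 3

v_p(x) = 0 (factor: 20 = 13^0 · 20); v_p(y) = 3 (factor: 21970 = 13^3 · 10). Additivity: v_p(xy) = v_p(x) + v_p(y) = 0 + 3 = 3. (Direct check: xy = 439400 = 13^3 · (200).)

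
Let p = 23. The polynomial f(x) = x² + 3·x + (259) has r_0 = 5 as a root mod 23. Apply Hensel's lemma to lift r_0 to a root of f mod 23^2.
r_1 = 511 (mod 529)

Hensel: r_{i+1} = r_i − f(r_i)·(f′(r_i))^{-1} mod 23^{i+2}, f′(x) = 2x + 3. Iterate:
  r_0 = 5 (mod 23)
  r_1 = 511 (mod 529)
Final: r = 511 satisfies f(r) ≡ 0 mod 23^2.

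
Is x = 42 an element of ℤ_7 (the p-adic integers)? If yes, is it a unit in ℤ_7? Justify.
x ∈ ℤ_7 but not a unit; v_7(x) = 1 > 0

ℤ_7 = {x ∈ ℚ_7 : v_7(x) ≥ 0} and ℤ_7^× = {x ∈ ℤ_7 : v_7(x) = 0}. Here v_7(42) = v_7(num) − v_7(den) = 1; compare against these criteria.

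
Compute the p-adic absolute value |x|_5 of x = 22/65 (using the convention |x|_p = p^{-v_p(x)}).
|22/65|_5 = 5

Step 1 — compute v_5(x) by factoring powers of 5 out of the numerator and denominator: v_5(22/65) = -1. Step 2 — apply |x|_p = p^{-v_p(x)} = 5^{1} = 5.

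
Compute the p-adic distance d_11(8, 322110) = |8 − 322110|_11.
d_11(8, 322110) = 1/161051

Step 1 — x − y = 8 − 322110 = -322102. Step 2 — v_11(-322102) = 5 (factor: -322102 = −(11^5 · 2); the sign does not affect v_p). Step 3 — |x − y|_11 = 11^{-5} = 1/161051.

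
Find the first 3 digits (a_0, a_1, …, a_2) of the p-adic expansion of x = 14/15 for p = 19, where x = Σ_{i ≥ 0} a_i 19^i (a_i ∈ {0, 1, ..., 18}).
(a_0, …, a_2) = (6, 1, 5)

v_19(14/15) = 0 (numerator and denominator both coprime to 19), so x ∈ ℤ_19^×. Compute digits iteratively via a_i = x_i mod 19, x_{i+1} = (x_i − a_i)/19, with x_0 = x:
  x_0 = 14/15;  a_0 = 6;  x_1 = (x_0 − 6)/19 = -4/15
  x_1 = -4/15;  a_1 = 1;  x_2 = (x_1 − 1)/19 = -1/15
  x_2 = -1/15;  a_2 = 5;  x_3 = (x_2 − 5)/19 = -4/15
Digits: (6, 1, 5).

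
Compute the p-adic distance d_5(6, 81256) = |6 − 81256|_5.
d_5(6, 81256) = 1/3125

Step 1 — x − y = 6 − 81256 = -81250. Step 2 — v_5(-81250) = 5 (factor: -81250 = −(5^5 · 26); the sign does not affect v_p). Step 3 — |x − y|_5 = 5^{-5} = 1/3125.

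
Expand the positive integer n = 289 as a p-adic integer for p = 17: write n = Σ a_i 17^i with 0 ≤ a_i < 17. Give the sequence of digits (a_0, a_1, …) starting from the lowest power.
(a_0, a_1, …) = (0, 0, 1)

Repeated division by 17 gives the digits low-to-high: 289 = 1·17^2. Digit sequence: (0, 0, 1).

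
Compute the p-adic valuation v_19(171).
v_19(171) = 1

v_19(n) is the largest exponent k such that 19^k divides n. Factor out: 171 = 19^1 · 9. (Sign doesn't affect v_p.) So v_19(171) = 1.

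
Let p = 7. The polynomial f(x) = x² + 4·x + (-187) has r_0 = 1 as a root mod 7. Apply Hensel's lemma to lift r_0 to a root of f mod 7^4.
r_3 = 1142 (mod 2401)

Hensel: r_{i+1} = r_i − f(r_i)·(f′(r_i))^{-1} mod 7^{i+2}, f′(x) = 2x + 4. Iterate:
  r_0 = 1 (mod 7)
  r_1 = 15 (mod 49)
  r_2 = 113 (mod 343)
  r_3 = 1142 (mod 2401)
Final: r = 1142 satisfies f(r) ≡ 0 mod 7^4.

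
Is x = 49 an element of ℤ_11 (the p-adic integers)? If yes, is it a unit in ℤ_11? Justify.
x ∈ ℤ_11^× (unit); v_11(x) = 0

ℤ_11 = {x ∈ ℚ_11 : v_11(x) ≥ 0} and ℤ_11^× = {x ∈ ℤ_11 : v_11(x) = 0}. Here v_11(49) = v_11(num) − v_11(den) = 0; compare against these criteria.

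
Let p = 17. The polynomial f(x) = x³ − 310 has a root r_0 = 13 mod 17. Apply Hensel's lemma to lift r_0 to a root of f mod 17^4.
r_3 = 28386 (mod 83521)

Hensel: r_{i+1} = r_i − f(r_i)/f′(r_i) mod 17^{i+2}, where f′(x) = 3x². Iterate:
  r_0 = 13 (mod 17)
  r_1 = 64 (mod 289)
  r_2 = 3821 (mod 4913)
  r_3 = 28386 (mod 83521)
Final: r = 28386 with f(r) ≡ 0 mod 17^4.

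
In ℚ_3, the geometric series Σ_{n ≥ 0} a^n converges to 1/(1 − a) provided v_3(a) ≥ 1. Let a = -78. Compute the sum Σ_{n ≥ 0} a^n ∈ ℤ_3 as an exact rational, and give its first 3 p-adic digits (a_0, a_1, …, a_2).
Σ a^n = 1/(1 − a) = 1/79;  first 3 digits = (1, 1, 1)

v_3(a) = 1 ≥ 1, so the series converges in ℤ_3 to 1/(1 − a) = 1/(1 − (-78)) = 1/79. Expand this rational in ℤ_3: compute digits iteratively via d_i = x_i mod 3, x_{i+1} = (x_i − d_i)/3. The first 3 digits are (1, 1, 1).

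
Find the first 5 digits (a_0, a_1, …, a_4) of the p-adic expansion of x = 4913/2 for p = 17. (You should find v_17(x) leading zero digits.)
(a_0, …, a_4) = (0, 0, 0, 9, 8)

v_17(4913/2) = 3, so a_0 = ... = a_2 = 0. Factor out: x = 17^3 · u with u = 1/2 a unit in ℤ_17. Expand u iteratively via a_{v+i} = u_i mod 17, u_{i+1} = (u_i − a_{v+i})/17:
  u_0 = 1/2;  a_3 = 9;  u_1 = (u_0 − 9)/17 = -1/2
  u_1 = -1/2;  a_4 = 8;  u_2 = (u_1 − 8)/17 = -1/2
Digits: (0, 0, 0, 9, 8).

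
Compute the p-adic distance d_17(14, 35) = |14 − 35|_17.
d_17(14, 35) = 1

Step 1 — x − y = 14 − 35 = -21. Step 2 — v_17(-21) = 0 (factor: -21 = −(17^0 · 21); the sign does not affect v_p). Step 3 — |x − y|_17 = 17^{0} = 1.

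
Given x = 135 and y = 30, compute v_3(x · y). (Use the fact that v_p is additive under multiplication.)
v_3(4050) = 4

v_p(x) = 3 (factor: 135 = 3^3 · 5); v_p(y) = 1 (factor: 30 = 3^1 · 10). Additivity: v_p(xy) = v_p(x) + v_p(y) = 3 + 1 = 4. (Direct check: xy = 4050 = 3^4 · (50).)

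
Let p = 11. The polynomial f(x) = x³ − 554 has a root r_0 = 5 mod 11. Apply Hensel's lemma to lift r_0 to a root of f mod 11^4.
r_3 = 8684 (mod 14641)

Hensel: r_{i+1} = r_i − f(r_i)/f′(r_i) mod 11^{i+2}, where f′(x) = 3x². Iterate:
  r_0 = 5 (mod 11)
  r_1 = 93 (mod 121)
  r_2 = 698 (mod 1331)
  r_3 = 8684 (mod 14641)
Final: r = 8684 with f(r) ≡ 0 mod 11^4.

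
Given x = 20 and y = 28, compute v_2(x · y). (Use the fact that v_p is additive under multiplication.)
v_2(560) = 4

v_p(x) = 2 (factor: 20 = 2^2 · 5); v_p(y) = 2 (factor: 28 = 2^2 · 7). Additivity: v_p(xy) = v_p(x) + v_p(y) = 2 + 2 = 4. (Direct check: xy = 560 = 2^4 · (35).)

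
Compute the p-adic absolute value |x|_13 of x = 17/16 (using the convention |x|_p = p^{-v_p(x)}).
|17/16|_13 = 1

Step 1 — compute v_13(x) by factoring powers of 13 out of the numerator and denominator: v_13(17/16) = 0. Step 2 — apply |x|_p = p^{-v_p(x)} = 13^{0} = 1.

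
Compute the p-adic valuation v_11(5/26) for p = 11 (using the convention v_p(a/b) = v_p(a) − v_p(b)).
v_11(5/26) = 0

Factor powers of 11 from the numerator and denominator of the reduced fraction: 5 = 11^0 · 5 and 26 = 11^0 · 26. Apply v_p(a/b) = v_p(a) − v_p(b): v_11(5/26) = 0 − 0 = 0.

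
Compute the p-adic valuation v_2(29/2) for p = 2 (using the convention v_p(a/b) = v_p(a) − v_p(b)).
v_2(29/2) = -1

Factor powers of 2 from the numerator and denominator of the reduced fraction: 29 = 2^0 · 29 and 2 = 2^1 · 1. Apply v_p(a/b) = v_p(a) − v_p(b): v_2(29/2) = 0 − 1 = -1.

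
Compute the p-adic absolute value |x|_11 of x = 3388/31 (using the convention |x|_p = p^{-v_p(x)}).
|3388/31|_11 = 1/121

Step 1 — compute v_11(x) by factoring powers of 11 out of the numerator and denominator: v_11(3388/31) = 2. Step 2 — apply |x|_p = p^{-v_p(x)} = 11^{-2} = 1/121.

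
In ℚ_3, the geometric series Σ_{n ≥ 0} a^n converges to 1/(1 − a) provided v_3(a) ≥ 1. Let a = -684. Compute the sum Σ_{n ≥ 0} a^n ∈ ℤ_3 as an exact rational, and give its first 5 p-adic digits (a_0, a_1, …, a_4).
Σ a^n = 1/(1 − a) = 1/685;  first 5 digits = (1, 0, 2, 1, 1)

v_3(a) = 2 ≥ 1, so the series converges in ℤ_3 to 1/(1 − a) = 1/(1 − (-684)) = 1/685. Expand this rational in ℤ_3: compute digits iteratively via d_i = x_i mod 3, x_{i+1} = (x_i − d_i)/3. The first 5 digits are (1, 0, 2, 1, 1).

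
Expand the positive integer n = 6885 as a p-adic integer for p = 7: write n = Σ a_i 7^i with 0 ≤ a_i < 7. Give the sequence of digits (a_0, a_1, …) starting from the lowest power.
(a_0, a_1, …) = (4, 3, 0, 6, 2)

Repeated division by 7 gives the digits low-to-high: 6885 = 4 + 3·7^1 + 6·7^3 + 2·7^4. Digit sequence: (4, 3, 0, 6, 2).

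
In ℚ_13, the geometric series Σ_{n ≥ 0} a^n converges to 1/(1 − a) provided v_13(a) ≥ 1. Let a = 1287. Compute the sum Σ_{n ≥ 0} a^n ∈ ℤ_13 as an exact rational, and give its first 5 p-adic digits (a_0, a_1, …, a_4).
Σ a^n = 1/(1 − a) = -1/1286;  first 5 digits = (1, 8, 6, 5, 12)

v_13(a) = 1 ≥ 1, so the series converges in ℤ_13 to 1/(1 − a) = 1/(1 − 1287) = -1/1286. Expand this rational in ℤ_13: compute digits iteratively via d_i = x_i mod 13, x_{i+1} = (x_i − d_i)/13. The first 5 digits are (1, 8, 6, 5, 12).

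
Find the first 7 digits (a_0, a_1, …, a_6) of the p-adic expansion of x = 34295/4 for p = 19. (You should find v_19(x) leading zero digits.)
(a_0, …, a_6) = (0, 0, 0, 6, 14, 4, 14)

v_19(34295/4) = 3, so a_0 = ... = a_2 = 0. Factor out: x = 19^3 · u with u = 5/4 a unit in ℤ_19. Expand u iteratively via a_{v+i} = u_i mod 19, u_{i+1} = (u_i − a_{v+i})/19:
  u_0 = 5/4;  a_3 = 6;  u_1 = (u_0 − 6)/19 = -1/4
  u_1 = -1/4;  a_4 = 14;  u_2 = (u_1 − 14)/19 = -3/4
  u_2 = -3/4;  a_5 = 4;  u_3 = (u_2 − 4)/19 = -1/4
  u_3 = -1/4;  a_6 = 14;  u_4 = (u_3 − 14)/19 = -3/4
Digits: (0, 0, 0, 6, 14, 4, 14).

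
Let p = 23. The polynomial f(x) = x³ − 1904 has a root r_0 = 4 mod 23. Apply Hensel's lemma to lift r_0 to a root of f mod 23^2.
r_1 = 395 (mod 529)

Hensel: r_{i+1} = r_i − f(r_i)/f′(r_i) mod 23^{i+2}, where f′(x) = 3x². Iterate:
  r_0 = 4 (mod 23)
  r_1 = 395 (mod 529)
Final: r = 395 with f(r) ≡ 0 mod 23^2.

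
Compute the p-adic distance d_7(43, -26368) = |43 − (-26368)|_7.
d_7(43, -26368) = 1/2401

Step 1 — x − y = 43 − (-26368) = 26411. Step 2 — v_7(26411) = 4 (factor: 26411 = (7^4 · 11); the sign does not affect v_p). Step 3 — |x − y|_7 = 7^{-4} = 1/2401.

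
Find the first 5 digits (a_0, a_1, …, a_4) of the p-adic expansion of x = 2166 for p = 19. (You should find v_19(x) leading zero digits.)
(a_0, …, a_4) = (0, 0, 6, 0, 0)

v_19(2166) = 2, so a_0 = ... = a_1 = 0. Factor out: x = 19^2 · u with u = 6 a unit in ℤ_19. Expand u iteratively via a_{v+i} = u_i mod 19, u_{i+1} = (u_i − a_{v+i})/19:
  u_0 = 6;  a_2 = 6;  u_1 = (u_0 − 6)/19 = 0
  u_1 = 0;  a_3 = 0;  u_2 = (u_1 − 0)/19 = 0
  u_2 = 0;  a_4 = 0;  u_3 = (u_2 − 0)/19 = 0
Digits: (0, 0, 6, 0, 0).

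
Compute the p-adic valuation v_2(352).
v_2(352) = 5

v_2(n) is the largest exponent k such that 2^k divides n. Factor out: 352 = 2^5 · 11. (Sign doesn't affect v_p.) So v_2(352) = 5.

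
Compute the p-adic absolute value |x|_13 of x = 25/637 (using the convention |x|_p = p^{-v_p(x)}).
|25/637|_13 = 13

Step 1 — compute v_13(x) by factoring powers of 13 out of the numerator and denominator: v_13(25/637) = -1. Step 2 — apply |x|_p = p^{-v_p(x)} = 13^{1} = 13.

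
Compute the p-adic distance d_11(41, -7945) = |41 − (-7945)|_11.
d_11(41, -7945) = 1/1331

Step 1 — x − y = 41 − (-7945) = 7986. Step 2 — v_11(7986) = 3 (factor: 7986 = (11^3 · 6); the sign does not affect v_p). Step 3 — |x − y|_11 = 11^{-3} = 1/1331.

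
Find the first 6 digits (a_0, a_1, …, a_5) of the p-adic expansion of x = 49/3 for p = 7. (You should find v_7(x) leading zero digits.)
(a_0, …, a_5) = (0, 0, 5, 4, 4, 4)

v_7(49/3) = 2, so a_0 = ... = a_1 = 0. Factor out: x = 7^2 · u with u = 1/3 a unit in ℤ_7. Expand u iteratively via a_{v+i} = u_i mod 7, u_{i+1} = (u_i − a_{v+i})/7:
  u_0 = 1/3;  a_2 = 5;  u_1 = (u_0 − 5)/7 = -2/3
  u_1 = -2/3;  a_3 = 4;  u_2 = (u_1 − 4)/7 = -2/3
  u_2 = -2/3;  a_4 = 4;  u_3 = (u_2 − 4)/7 = -2/3
  u_3 = -2/3;  a_5 = 4;  u_4 = (u_3 − 4)/7 = -2/3
Digits: (0, 0, 5, 4, 4, 4).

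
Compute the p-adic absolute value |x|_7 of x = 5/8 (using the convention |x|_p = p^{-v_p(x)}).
|5/8|_7 = 1

Step 1 — compute v_7(x) by factoring powers of 7 out of the numerator and denominator: v_7(5/8) = 0. Step 2 — apply |x|_p = p^{-v_p(x)} = 7^{0} = 1.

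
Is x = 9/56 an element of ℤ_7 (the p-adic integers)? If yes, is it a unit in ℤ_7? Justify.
x ∉ ℤ_7 (v_7(x) = -1 < 0)

ℤ_7 = {x ∈ ℚ_7 : v_7(x) ≥ 0} and ℤ_7^× = {x ∈ ℤ_7 : v_7(x) = 0}. Here v_7(9/56) = v_7(num) − v_7(den) = -1; compare against these criteria.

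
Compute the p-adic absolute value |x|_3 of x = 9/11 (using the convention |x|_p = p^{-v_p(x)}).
|9/11|_3 = 1/9

Step 1 — compute v_3(x) by factoring powers of 3 out of the numerator and denominator: v_3(9/11) = 2. Step 2 — apply |x|_p = p^{-v_p(x)} = 3^{-2} = 1/9.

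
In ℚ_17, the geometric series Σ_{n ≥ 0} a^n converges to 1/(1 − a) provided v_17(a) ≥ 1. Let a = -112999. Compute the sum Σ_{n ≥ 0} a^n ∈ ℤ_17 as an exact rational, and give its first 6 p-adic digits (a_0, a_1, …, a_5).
Σ a^n = 1/(1 − a) = 1/113000;  first 6 digits = (1, 0, 0, 11, 15, 16)

v_17(a) = 3 ≥ 1, so the series converges in ℤ_17 to 1/(1 − a) = 1/(1 − (-112999)) = 1/113000. Expand this rational in ℤ_17: compute digits iteratively via d_i = x_i mod 17, x_{i+1} = (x_i − d_i)/17. The first 6 digits are (1, 0, 0, 11, 15, 16).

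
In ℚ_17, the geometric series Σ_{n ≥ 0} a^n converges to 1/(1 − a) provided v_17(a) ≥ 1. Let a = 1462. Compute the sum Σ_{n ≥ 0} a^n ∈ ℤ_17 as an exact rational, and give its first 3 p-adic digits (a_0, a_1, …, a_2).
Σ a^n = 1/(1 − a) = -1/1461;  first 3 digits = (1, 1, 6)

v_17(a) = 1 ≥ 1, so the series converges in ℤ_17 to 1/(1 − a) = 1/(1 − 1462) = -1/1461. Expand this rational in ℤ_17: compute digits iteratively via d_i = x_i mod 17, x_{i+1} = (x_i − d_i)/17. The first 3 digits are (1, 1, 6).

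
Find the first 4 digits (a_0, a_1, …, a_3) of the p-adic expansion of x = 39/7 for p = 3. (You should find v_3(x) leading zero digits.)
(a_0, …, a_3) = (0, 1, 2, 2)

v_3(39/7) = 1, so a_0 = ... = a_0 = 0. Factor out: x = 3^1 · u with u = 13/7 a unit in ℤ_3. Expand u iteratively via a_{v+i} = u_i mod 3, u_{i+1} = (u_i − a_{v+i})/3:
  u_0 = 13/7;  a_1 = 1;  u_1 = (u_0 − 1)/3 = 2/7
  u_1 = 2/7;  a_2 = 2;  u_2 = (u_1 − 2)/3 = -4/7
  u_2 = -4/7;  a_3 = 2;  u_3 = (u_2 − 2)/3 = -6/7
Digits: (0, 1, 2, 2).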